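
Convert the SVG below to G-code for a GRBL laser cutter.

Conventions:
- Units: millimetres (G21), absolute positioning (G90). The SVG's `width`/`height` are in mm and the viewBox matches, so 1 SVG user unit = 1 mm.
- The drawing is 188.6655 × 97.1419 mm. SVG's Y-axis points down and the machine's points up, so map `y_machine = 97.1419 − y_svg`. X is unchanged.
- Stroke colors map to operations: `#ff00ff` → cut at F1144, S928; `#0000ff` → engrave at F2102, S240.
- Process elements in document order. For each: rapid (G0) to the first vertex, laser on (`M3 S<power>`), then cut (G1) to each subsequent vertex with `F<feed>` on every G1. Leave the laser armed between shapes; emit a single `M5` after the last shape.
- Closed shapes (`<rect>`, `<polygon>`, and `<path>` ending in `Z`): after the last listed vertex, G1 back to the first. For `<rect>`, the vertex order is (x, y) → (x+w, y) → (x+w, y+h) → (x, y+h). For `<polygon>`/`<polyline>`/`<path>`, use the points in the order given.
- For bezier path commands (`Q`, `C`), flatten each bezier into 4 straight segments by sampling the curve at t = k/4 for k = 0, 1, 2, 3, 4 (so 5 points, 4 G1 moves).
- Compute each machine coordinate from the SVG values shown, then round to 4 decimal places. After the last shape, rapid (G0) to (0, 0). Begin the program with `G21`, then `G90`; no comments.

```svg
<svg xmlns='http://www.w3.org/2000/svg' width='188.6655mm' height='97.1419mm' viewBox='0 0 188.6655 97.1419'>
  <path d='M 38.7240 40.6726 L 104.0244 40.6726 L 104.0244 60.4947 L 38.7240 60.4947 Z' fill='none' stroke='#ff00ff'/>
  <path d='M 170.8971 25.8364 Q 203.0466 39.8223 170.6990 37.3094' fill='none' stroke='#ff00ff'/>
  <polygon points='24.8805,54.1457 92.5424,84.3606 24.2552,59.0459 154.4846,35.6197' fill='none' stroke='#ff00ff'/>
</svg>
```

G21
G90
G0 X38.7240 Y56.4693
M3 S928
G1 X104.0244 Y56.4693 F1144
G1 X104.0244 Y36.6472 F1144
G1 X38.7240 Y36.6472 F1144
G1 X38.7240 Y56.4693 F1144
G0 X170.8971 Y71.3055
M3 S928
G1 X182.9408 Y65.3437 F1144
G1 X186.9223 Y61.4443 F1144
G1 X182.8417 Y59.6072 F1144
G1 X170.6990 Y59.8325 F1144
G0 X24.8805 Y42.9962
M3 S928
G1 X92.5424 Y12.7813 F1144
G1 X24.2552 Y38.0960 F1144
G1 X154.4846 Y61.5222 F1144
G1 X24.8805 Y42.9962 F1144
M5
G0 X0.0000 Y0.0000

1 u = 1 mm; y_m = 97.1419 − y.

[1] `<path>` rectangle, #ff00ff→cut S928 F1144: (38.7240,56.4693) → (104.0244,56.4693) → (104.0244,36.6472) → (38.7240,36.6472) → (38.7240,56.4693) (closed)

[2] `<path>` quadratic bezier, #ff00ff→cut S928 F1144: (170.8971,71.3055) → (182.9408,65.3437) → (186.9223,61.4443) → (182.8417,59.6072) → (170.6990,59.8325)

[3] `<polygon>` closed polygon, #ff00ff→cut S928 F1144: (24.8805,42.9962) → (92.5424,12.7813) → (24.2552,38.0960) → (154.4846,61.5222) → (24.8805,42.9962) (closed)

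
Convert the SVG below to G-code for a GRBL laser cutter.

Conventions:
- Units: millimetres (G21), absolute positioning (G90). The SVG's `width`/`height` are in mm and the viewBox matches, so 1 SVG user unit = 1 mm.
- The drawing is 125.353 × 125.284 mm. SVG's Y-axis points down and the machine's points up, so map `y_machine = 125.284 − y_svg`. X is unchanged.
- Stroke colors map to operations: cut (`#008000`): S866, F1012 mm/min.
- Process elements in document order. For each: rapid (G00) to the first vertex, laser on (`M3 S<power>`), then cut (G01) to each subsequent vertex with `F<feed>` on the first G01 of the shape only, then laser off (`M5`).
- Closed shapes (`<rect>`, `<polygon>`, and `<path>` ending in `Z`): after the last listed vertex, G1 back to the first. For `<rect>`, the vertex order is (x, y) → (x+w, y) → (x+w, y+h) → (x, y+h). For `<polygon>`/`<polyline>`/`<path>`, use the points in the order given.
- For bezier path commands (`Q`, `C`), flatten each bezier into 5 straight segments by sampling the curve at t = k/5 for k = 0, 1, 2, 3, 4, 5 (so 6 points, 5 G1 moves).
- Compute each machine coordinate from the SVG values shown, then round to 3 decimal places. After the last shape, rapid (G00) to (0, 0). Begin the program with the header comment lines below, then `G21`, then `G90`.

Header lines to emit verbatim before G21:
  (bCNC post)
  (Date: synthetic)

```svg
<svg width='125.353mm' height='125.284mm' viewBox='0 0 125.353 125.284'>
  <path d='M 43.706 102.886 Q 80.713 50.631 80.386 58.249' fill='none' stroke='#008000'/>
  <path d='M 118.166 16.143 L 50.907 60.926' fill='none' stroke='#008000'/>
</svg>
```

(bCNC post)
(Date: synthetic)
G21
G90
G00 X43.706 Y22.398
M3 S866
G01 X57.015 Y40.905 F1012
G01 X67.338 Y54.622
G01 X74.674 Y63.550
G01 X79.023 Y67.687
G01 X80.386 Y67.035
M5
G00 X118.166 Y109.141
M3 S866
G01 X50.907 Y64.358 F1012
M5
G00 X0.000 Y0.000

1 u = 1 mm; y_m = 125.284 − y.

[1] `<path>` quadratic bezier, #008000→cut S866 F1012: (43.706,22.398) → (57.015,40.905) → (67.338,54.622) → (74.674,63.550) → (79.023,67.687) → (80.386,67.035)

[2] `<path>` line segment, #008000→cut S866 F1012: (118.166,109.141) → (50.907,64.358)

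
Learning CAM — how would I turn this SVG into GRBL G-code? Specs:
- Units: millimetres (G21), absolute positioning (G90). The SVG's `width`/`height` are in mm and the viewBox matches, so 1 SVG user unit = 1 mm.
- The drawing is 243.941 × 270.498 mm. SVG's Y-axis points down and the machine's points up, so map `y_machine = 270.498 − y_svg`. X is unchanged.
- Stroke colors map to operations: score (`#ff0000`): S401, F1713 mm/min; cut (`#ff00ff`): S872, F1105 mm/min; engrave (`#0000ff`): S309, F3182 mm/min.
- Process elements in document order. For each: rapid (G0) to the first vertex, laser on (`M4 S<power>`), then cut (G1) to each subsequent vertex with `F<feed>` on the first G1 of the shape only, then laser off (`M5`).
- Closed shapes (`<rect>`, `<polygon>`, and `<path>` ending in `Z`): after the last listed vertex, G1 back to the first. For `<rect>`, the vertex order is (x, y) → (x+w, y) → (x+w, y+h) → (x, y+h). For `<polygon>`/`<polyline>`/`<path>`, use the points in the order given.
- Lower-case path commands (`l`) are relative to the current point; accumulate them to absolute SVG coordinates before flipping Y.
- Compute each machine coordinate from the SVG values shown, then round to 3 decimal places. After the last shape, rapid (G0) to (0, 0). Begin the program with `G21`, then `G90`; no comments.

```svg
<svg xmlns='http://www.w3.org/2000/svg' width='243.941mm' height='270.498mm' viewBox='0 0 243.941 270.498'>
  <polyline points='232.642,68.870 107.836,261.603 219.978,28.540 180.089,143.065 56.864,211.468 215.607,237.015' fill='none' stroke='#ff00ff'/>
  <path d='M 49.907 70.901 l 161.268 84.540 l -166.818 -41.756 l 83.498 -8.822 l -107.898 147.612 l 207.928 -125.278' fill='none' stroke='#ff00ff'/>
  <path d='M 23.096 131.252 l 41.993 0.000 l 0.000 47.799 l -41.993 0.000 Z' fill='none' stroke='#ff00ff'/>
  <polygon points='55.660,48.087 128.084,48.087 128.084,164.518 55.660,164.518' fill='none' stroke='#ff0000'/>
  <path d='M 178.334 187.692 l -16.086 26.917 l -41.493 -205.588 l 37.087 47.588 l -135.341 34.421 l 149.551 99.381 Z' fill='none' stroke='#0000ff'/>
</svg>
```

G21
G90
G0 X232.642 Y201.628
M4 S872
G1 X107.836 Y8.895 F1105
G1 X219.978 Y241.958
G1 X180.089 Y127.433
G1 X56.864 Y59.030
G1 X215.607 Y33.483
M5
G0 X49.907 Y199.597
M4 S872
G1 X211.175 Y115.057 F1105
G1 X44.357 Y156.813
G1 X127.855 Y165.635
G1 X19.957 Y18.023
G1 X227.885 Y143.301
M5
G0 X23.096 Y139.246
M4 S872
G1 X65.089 Y139.246 F1105
G1 X65.089 Y91.447
G1 X23.096 Y91.447
G1 X23.096 Y139.246
M5
G0 X55.660 Y222.411
M4 S401
G1 X128.084 Y222.411 F1713
G1 X128.084 Y105.980
G1 X55.660 Y105.980
G1 X55.660 Y222.411
M5
G0 X178.334 Y82.806
M4 S309
G1 X162.248 Y55.889 F3182
G1 X120.755 Y261.477
G1 X157.842 Y213.889
G1 X22.501 Y179.468
G1 X172.052 Y80.087
G1 X178.334 Y82.806
M5
G0 X0.000 Y0.000

viewBox `0 0 243.941 270.498` with mm width/height → 1 unit = 1 mm. Flip: y_m = 270.498 − y_svg.

**Shape 1** — `<polyline>` open polyline, stroke `#ff00ff` → cut (S872, F1105). Machine vertices: (232.642,201.628) → (107.836,8.895) → (219.978,241.958) → (180.089,127.433) → (56.864,59.030) → (215.607,33.483). Open path.

**Shape 2** — `<path>` open polyline, stroke `#ff00ff` → cut (S872, F1105). Machine vertices: (49.907,199.597) → (211.175,115.057) → (44.357,156.813) → (127.855,165.635) → (19.957,18.023) → (227.885,143.301). Open path.

**Shape 3** — `<path>` rectangle, stroke `#ff00ff` → cut (S872, F1105). Machine vertices: (23.096,139.246) → (65.089,139.246) → (65.089,91.447) → (23.096,91.447) → (23.096,139.246). Closed: final G1 returns to the first vertex.

**Shape 4** — `<polygon>` rectangle, stroke `#ff0000` → score (S401, F1713). Machine vertices: (55.660,222.411) → (128.084,222.411) → (128.084,105.980) → (55.660,105.980) → (55.660,222.411). Closed: final G1 returns to the first vertex.

**Shape 5** — `<path>` closed polygon, stroke `#0000ff` → engrave (S309, F3182). Machine vertices: (178.334,82.806) → (162.248,55.889) → (120.755,261.477) → (157.842,213.889) → (22.501,179.468) → (172.052,80.087) → (178.334,82.806). Closed: final G1 returns to the first vertex.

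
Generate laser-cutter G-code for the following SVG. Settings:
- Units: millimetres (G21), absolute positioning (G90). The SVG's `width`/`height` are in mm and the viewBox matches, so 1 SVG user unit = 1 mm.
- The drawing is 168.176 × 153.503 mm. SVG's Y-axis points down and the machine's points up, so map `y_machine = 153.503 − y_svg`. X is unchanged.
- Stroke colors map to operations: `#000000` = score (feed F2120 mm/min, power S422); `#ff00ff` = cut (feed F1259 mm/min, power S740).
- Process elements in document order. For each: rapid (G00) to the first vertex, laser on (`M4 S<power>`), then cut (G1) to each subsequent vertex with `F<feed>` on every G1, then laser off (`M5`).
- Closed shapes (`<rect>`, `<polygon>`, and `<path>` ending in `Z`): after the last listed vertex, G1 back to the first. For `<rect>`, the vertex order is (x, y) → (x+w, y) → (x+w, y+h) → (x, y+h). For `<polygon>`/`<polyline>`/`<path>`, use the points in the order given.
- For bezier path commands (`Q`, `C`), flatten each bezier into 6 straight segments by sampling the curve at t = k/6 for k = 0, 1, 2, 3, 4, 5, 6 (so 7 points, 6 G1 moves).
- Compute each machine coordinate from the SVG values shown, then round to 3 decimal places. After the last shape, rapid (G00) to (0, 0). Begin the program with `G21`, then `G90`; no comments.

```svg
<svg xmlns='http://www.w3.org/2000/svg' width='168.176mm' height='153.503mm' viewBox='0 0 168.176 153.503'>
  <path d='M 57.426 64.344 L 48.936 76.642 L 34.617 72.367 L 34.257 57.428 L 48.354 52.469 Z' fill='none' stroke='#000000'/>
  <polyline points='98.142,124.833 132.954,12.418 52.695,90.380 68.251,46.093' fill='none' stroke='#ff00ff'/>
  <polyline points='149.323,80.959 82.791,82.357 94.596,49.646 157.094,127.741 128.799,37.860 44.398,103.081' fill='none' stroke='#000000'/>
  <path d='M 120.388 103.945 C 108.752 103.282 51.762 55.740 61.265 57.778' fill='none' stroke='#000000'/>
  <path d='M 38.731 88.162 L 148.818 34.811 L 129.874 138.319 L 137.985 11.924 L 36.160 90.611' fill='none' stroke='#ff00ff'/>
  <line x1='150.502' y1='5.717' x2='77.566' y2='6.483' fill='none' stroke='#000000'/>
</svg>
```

viewBox `0 0 168.176 153.503` with mm width/height → 1 unit = 1 mm. Flip: y_m = 153.503 − y_svg.

**Shape 1** — `<path>` regular polygon, stroke `#000000` → score (S422, F2120). Machine vertices: (57.426,89.159) → (48.936,76.861) → (34.617,81.136) → (34.257,96.075) → (48.354,101.034) → (57.426,89.159). Closed: final G1 returns to the first vertex.

**Shape 2** — `<polyline>` open polyline, stroke `#ff00ff` → cut (S740, F1259). Machine vertices: (98.142,28.670) → (132.954,141.085) → (52.695,63.123) → (68.251,107.410). Open path.

**Shape 3** — `<polyline>` open polyline, stroke `#000000` → score (S422, F2120). Machine vertices: (149.323,72.544) → (82.791,71.146) → (94.596,103.857) → (157.094,25.762) → (128.799,115.643) → (44.398,50.422). Open path.

**Shape 4** — `<path>` cubic bezier, stroke `#000000` → score (S422, F2120). Control points (SVG): P0=(120.388,103.945), P1=(108.752,103.282), P2=(51.762,55.740), P3=(61.265,57.778); sampled at t=k/6. Machine vertices: (120.388,49.558) → (111.308,53.350) → (97.776,62.275) → (82.899,73.654) → (69.784,84.809) → (61.537,93.059) → (61.265,95.725). Open path.

**Shape 5** — `<path>` open polyline, stroke `#ff00ff` → cut (S740, F1259). Machine vertices: (38.731,65.341) → (148.818,118.692) → (129.874,15.184) → (137.985,141.579) → (36.160,62.892). Open path.

**Shape 6** — `<line>` line segment, stroke `#000000` → score (S422, F2120). Machine vertices: (150.502,147.786) → (77.566,147.020). Open path.

G21
G90
G00 X57.426 Y89.159
M4 S422
G1 X48.936 Y76.861 F2120
G1 X34.617 Y81.136 F2120
G1 X34.257 Y96.075 F2120
G1 X48.354 Y101.034 F2120
G1 X57.426 Y89.159 F2120
M5
G00 X98.142 Y28.670
M4 S740
G1 X132.954 Y141.085 F1259
G1 X52.695 Y63.123 F1259
G1 X68.251 Y107.410 F1259
M5
G00 X149.323 Y72.544
M4 S422
G1 X82.791 Y71.146 F2120
G1 X94.596 Y103.857 F2120
G1 X157.094 Y25.762 F2120
G1 X128.799 Y115.643 F2120
G1 X44.398 Y50.422 F2120
M5
G00 X120.388 Y49.558
M4 S422
G1 X111.308 Y53.350 F2120
G1 X97.776 Y62.275 F2120
G1 X82.899 Y73.654 F2120
G1 X69.784 Y84.809 F2120
G1 X61.537 Y93.059 F2120
G1 X61.265 Y95.725 F2120
M5
G00 X38.731 Y65.341
M4 S740
G1 X148.818 Y118.692 F1259
G1 X129.874 Y15.184 F1259
G1 X137.985 Y141.579 F1259
G1 X36.160 Y62.892 F1259
M5
G00 X150.502 Y147.786
M4 S422
G1 X77.566 Y147.020 F2120
M5
G00 X0.000 Y0.000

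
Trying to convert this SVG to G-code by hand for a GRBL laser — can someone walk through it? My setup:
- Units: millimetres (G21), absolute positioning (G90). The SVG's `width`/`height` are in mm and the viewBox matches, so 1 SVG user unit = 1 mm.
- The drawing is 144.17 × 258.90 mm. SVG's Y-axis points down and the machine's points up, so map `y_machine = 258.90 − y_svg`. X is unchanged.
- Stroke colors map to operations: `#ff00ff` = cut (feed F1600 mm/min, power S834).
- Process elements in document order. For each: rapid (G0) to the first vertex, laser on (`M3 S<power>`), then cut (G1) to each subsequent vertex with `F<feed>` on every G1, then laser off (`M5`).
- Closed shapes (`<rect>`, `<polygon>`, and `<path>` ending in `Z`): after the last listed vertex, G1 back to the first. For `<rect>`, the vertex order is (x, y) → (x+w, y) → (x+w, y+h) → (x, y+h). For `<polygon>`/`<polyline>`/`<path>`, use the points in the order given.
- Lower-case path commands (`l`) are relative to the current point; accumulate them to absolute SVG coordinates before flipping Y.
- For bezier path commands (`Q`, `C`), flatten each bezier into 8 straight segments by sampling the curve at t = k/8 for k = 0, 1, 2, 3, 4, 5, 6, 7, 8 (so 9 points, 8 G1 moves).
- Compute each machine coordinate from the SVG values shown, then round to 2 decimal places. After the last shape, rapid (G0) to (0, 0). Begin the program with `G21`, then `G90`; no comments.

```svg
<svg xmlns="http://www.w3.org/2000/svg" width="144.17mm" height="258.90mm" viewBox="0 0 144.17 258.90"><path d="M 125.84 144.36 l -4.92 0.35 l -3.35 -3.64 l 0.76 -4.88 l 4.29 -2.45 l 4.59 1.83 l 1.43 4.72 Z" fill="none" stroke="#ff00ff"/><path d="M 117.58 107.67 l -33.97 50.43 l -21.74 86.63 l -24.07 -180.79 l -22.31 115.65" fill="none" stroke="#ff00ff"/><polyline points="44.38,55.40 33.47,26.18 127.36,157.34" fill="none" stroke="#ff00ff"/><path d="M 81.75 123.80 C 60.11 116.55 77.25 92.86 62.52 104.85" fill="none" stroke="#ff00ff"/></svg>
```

viewBox `0 0 144.17 258.90` with mm width/height → 1 unit = 1 mm. Flip: y_m = 258.90 − y_svg.

**Shape 1** — `<path>` regular polygon, stroke `#ff00ff` → cut (S834, F1600). Machine vertices: (125.84,114.54) → (120.92,114.19) → (117.57,117.83) → (118.33,122.71) → (122.62,125.16) → (127.21,123.33) → (128.64,118.61) → (125.84,114.54). Closed: final G1 returns to the first vertex.

**Shape 2** — `<path>` open polyline, stroke `#ff00ff` → cut (S834, F1600). Machine vertices: (117.58,151.23) → (83.61,100.80) → (61.87,14.17) → (37.80,194.96) → (15.49,79.31). Open path.

**Shape 3** — `<polyline>` open polyline, stroke `#ff00ff` → cut (S834, F1600). Machine vertices: (44.38,203.50) → (33.47,232.72) → (127.36,101.56). Open path.

**Shape 4** — `<path>` cubic bezier, stroke `#ff00ff` → cut (S834, F1600). Control points (SVG): P0=(81.75,123.80), P1=(60.11,116.55), P2=(77.25,92.86), P3=(62.52,104.85); sampled at t=k/8. Machine vertices: (81.75,135.10) → (75.31,138.49) → (71.69,142.81) → (70.04,147.44) → (69.54,151.79) → (69.37,155.23) → (68.70,157.17) → (66.69,156.98) → (62.52,154.05). Open path.

G21
G90
G0 X125.84 Y114.54
M3 S834
G1 X120.92 Y114.19 F1600
G1 X117.57 Y117.83 F1600
G1 X118.33 Y122.71 F1600
G1 X122.62 Y125.16 F1600
G1 X127.21 Y123.33 F1600
G1 X128.64 Y118.61 F1600
G1 X125.84 Y114.54 F1600
M5
G0 X117.58 Y151.23
M3 S834
G1 X83.61 Y100.80 F1600
G1 X61.87 Y14.17 F1600
G1 X37.80 Y194.96 F1600
G1 X15.49 Y79.31 F1600
M5
G0 X44.38 Y203.50
M3 S834
G1 X33.47 Y232.72 F1600
G1 X127.36 Y101.56 F1600
M5
G0 X81.75 Y135.10
M3 S834
G1 X75.31 Y138.49 F1600
G1 X71.69 Y142.81 F1600
G1 X70.04 Y147.44 F1600
G1 X69.54 Y151.79 F1600
G1 X69.37 Y155.23 F1600
G1 X68.70 Y157.17 F1600
G1 X66.69 Y156.98 F1600
G1 X62.52 Y154.05 F1600
M5
G0 X0.00 Y0.00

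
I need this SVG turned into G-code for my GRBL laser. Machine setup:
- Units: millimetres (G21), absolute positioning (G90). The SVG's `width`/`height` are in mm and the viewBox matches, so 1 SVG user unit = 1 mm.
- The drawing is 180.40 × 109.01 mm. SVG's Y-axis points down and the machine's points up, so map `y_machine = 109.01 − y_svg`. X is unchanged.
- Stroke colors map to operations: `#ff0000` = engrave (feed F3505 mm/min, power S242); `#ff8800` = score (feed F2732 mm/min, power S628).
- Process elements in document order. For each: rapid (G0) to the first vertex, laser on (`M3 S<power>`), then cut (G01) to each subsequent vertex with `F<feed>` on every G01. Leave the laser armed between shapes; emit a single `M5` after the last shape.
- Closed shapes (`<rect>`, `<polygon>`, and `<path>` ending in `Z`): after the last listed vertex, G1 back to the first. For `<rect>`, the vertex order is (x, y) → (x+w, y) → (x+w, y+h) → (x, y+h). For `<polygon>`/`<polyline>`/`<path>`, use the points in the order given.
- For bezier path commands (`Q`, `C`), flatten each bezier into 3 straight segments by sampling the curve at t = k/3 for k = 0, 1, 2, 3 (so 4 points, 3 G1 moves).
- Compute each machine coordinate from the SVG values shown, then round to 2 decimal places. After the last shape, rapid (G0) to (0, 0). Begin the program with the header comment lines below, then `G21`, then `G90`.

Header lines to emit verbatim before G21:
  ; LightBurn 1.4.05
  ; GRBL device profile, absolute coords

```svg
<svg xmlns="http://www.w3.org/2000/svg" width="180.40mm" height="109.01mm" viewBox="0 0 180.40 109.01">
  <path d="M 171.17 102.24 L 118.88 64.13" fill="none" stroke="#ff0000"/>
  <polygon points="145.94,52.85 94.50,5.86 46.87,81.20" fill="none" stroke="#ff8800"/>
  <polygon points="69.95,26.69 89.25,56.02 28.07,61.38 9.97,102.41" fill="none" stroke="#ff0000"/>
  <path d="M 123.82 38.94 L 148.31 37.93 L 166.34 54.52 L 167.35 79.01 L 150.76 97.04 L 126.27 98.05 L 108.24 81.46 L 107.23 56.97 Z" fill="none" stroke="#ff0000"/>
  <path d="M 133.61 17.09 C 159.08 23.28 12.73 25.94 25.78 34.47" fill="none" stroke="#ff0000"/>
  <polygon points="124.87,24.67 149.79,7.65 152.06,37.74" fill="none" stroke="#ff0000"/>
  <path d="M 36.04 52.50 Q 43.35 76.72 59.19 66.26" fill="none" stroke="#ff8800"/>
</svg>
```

; LightBurn 1.4.05
; GRBL device profile, absolute coords
G21
G90
G0 X171.17 Y6.77
M3 S242
G01 X118.88 Y44.88 F3505
G0 X145.94 Y56.16
M3 S628
G01 X94.50 Y103.15 F2732
G01 X46.87 Y27.81 F2732
G01 X145.94 Y56.16 F2732
G0 X69.95 Y82.32
M3 S242
G01 X89.25 Y52.99 F3505
G01 X28.07 Y47.63 F3505
G01 X9.97 Y6.60 F3505
G01 X69.95 Y82.32 F3505
G0 X123.82 Y70.07
M3 S242
G01 X148.31 Y71.08 F3505
G01 X166.34 Y54.49 F3505
G01 X167.35 Y30.00 F3505
G01 X150.76 Y11.97 F3505
G01 X126.27 Y10.96 F3505
G01 X108.24 Y27.55 F3505
G01 X107.23 Y52.04 F3505
G01 X123.82 Y70.07 F3505
G0 X133.61 Y91.92
M3 S242
G01 X114.07 Y86.56 F3505
G01 X53.60 Y81.46 F3505
G01 X25.78 Y74.54 F3505
G0 X124.87 Y84.34
M3 S242
G01 X149.79 Y101.36 F3505
G01 X152.06 Y71.27 F3505
G01 X124.87 Y84.34 F3505
G0 X36.04 Y56.51
M3 S628
G01 X41.86 Y44.22 F2732
G01 X49.58 Y39.63 F2732
G01 X59.19 Y42.75 F2732
M5
G0 X0.00 Y0.00

viewBox `0 0 180.40 109.01` with mm width/height → 1 unit = 1 mm. Flip: y_m = 109.01 − y_svg.

**Shape 1** — `<path>` line segment, stroke `#ff0000` → engrave (S242, F3505). Machine vertices: (171.17,6.77) → (118.88,44.88). Open path.

**Shape 2** — `<polygon>` closed polygon, stroke `#ff8800` → score (S628, F2732). Machine vertices: (145.94,56.16) → (94.50,103.15) → (46.87,27.81) → (145.94,56.16). Closed: final G1 returns to the first vertex.

**Shape 3** — `<polygon>` closed polygon, stroke `#ff0000` → engrave (S242, F3505). Machine vertices: (69.95,82.32) → (89.25,52.99) → (28.07,47.63) → (9.97,6.60) → (69.95,82.32). Closed: final G1 returns to the first vertex.

**Shape 4** — `<path>` regular polygon, stroke `#ff0000` → engrave (S242, F3505). Machine vertices: (123.82,70.07) → (148.31,71.08) → (166.34,54.49) → (167.35,30.00) → (150.76,11.97) → (126.27,10.96) → (108.24,27.55) → (107.23,52.04) → (123.82,70.07). Closed: final G1 returns to the first vertex.

**Shape 5** — `<path>` cubic bezier, stroke `#ff0000` → engrave (S242, F3505). Control points (SVG): P0=(133.61,17.09), P1=(159.08,23.28), P2=(12.73,25.94), P3=(25.78,34.47); sampled at t=k/3. Machine vertices: (133.61,91.92) → (114.07,86.56) → (53.60,81.46) → (25.78,74.54). Open path.

**Shape 6** — `<polygon>` regular polygon, stroke `#ff0000` → engrave (S242, F3505). Machine vertices: (124.87,84.34) → (149.79,101.36) → (152.06,71.27) → (124.87,84.34). Closed: final G1 returns to the first vertex.

**Shape 7** — `<path>` quadratic bezier, stroke `#ff8800` → score (S628, F2732). Control points (SVG): P0=(36.04,52.50), P1=(43.35,76.72), P2=(59.19,66.26); sampled at t=k/3. Machine vertices: (36.04,56.51) → (41.86,44.22) → (49.58,39.63) → (59.19,42.75). Open path.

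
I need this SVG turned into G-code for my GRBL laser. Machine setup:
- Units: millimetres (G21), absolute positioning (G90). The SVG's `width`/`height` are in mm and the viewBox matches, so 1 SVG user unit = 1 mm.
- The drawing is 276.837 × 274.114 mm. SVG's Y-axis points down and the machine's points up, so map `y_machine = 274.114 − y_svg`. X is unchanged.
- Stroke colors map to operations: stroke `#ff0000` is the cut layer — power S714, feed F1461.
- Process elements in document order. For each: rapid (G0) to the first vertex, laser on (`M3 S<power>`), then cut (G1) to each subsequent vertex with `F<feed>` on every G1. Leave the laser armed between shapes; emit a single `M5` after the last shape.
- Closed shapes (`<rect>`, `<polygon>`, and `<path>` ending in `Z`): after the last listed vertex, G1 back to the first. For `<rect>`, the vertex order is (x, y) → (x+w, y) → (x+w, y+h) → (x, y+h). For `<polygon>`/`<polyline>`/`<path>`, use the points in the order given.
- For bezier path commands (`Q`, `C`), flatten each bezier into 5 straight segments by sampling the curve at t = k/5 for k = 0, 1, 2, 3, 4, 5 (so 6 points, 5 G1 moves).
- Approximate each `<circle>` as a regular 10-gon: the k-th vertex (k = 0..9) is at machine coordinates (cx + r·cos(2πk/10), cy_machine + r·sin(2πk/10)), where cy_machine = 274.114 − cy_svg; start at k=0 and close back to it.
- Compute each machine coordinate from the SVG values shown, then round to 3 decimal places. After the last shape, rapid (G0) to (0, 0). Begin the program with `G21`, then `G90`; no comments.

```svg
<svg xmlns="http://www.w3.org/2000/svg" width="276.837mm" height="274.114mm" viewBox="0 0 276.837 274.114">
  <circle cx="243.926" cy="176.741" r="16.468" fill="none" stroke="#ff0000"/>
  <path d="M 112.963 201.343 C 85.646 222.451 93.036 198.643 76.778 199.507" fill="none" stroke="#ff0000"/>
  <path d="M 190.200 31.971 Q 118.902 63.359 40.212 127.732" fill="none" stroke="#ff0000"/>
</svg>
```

1 u = 1 mm; y_m = 274.114 − y.

[1] `<circle>` circle, #ff0000→cut S714 F1461: (260.394,97.373) → (257.249,107.053) → (249.015,113.035) → (238.837,113.035) → (230.603,107.053) → (227.458,97.373) → (230.603,87.693) → (238.837,81.711) → (249.015,81.711) → (257.249,87.693) → (260.394,97.373) (closed)

[2] `<path>` cubic bezier, #ff0000→cut S714 F1461: (112.963,72.771) → (100.271,64.939) → (93.107,64.547) → (88.671,68.255) → (84.162,72.721) → (76.778,74.607)

[3] `<path>` quadratic bezier, #ff0000→cut S714 F1461: (190.200,242.143) → (161.385,228.268) → (131.979,211.755) → (101.981,192.603) → (71.392,170.812) → (40.212,146.382)

G21
G90
G0 X260.394 Y97.373
M3 S714
G1 X257.249 Y107.053 F1461
G1 X249.015 Y113.035 F1461
G1 X238.837 Y113.035 F1461
G1 X230.603 Y107.053 F1461
G1 X227.458 Y97.373 F1461
G1 X230.603 Y87.693 F1461
G1 X238.837 Y81.711 F1461
G1 X249.015 Y81.711 F1461
G1 X257.249 Y87.693 F1461
G1 X260.394 Y97.373 F1461
G0 X112.963 Y72.771
M3 S714
G1 X100.271 Y64.939 F1461
G1 X93.107 Y64.547 F1461
G1 X88.671 Y68.255 F1461
G1 X84.162 Y72.721 F1461
G1 X76.778 Y74.607 F1461
G0 X190.200 Y242.143
M3 S714
G1 X161.385 Y228.268 F1461
G1 X131.979 Y211.755 F1461
G1 X101.981 Y192.603 F1461
G1 X71.392 Y170.812 F1461
G1 X40.212 Y146.382 F1461
M5
G0 X0.000 Y0.000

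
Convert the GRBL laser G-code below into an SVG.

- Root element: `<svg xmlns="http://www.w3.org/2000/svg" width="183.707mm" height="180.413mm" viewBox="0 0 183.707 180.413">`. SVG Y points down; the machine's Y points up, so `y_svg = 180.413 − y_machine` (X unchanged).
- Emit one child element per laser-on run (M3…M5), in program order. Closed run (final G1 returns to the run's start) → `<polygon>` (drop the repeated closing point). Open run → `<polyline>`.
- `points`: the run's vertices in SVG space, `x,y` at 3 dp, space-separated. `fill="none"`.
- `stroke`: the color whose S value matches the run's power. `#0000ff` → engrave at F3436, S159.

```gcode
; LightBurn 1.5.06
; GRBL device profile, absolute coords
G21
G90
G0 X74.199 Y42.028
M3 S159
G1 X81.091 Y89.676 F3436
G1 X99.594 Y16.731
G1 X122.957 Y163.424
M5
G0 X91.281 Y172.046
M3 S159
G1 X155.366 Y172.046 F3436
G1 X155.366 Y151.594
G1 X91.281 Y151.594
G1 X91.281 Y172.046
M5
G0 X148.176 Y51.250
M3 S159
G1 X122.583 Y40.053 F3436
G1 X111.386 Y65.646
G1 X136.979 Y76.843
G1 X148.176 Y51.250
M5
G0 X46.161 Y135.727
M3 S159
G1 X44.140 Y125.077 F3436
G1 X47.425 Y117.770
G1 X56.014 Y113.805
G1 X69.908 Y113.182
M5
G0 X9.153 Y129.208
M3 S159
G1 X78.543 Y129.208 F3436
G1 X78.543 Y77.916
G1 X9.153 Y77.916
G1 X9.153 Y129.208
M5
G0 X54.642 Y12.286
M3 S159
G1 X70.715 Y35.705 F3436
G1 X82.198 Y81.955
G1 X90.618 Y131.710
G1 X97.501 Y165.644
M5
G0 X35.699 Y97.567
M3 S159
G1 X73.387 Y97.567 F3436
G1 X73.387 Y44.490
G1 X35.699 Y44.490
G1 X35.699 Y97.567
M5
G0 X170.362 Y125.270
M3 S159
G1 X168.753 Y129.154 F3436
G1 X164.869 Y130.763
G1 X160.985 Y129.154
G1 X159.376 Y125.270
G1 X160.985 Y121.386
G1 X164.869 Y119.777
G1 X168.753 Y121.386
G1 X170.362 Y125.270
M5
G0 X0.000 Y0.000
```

<svg xmlns="http://www.w3.org/2000/svg" width="183.707mm" height="180.413mm" viewBox="0 0 183.707 180.413">
  <polyline points="74.199,138.385 81.091,90.737 99.594,163.682 122.957,16.989" fill="none" stroke="#0000ff"/>
  <polygon points="91.281,8.367 155.366,8.367 155.366,28.819 91.281,28.819" fill="none" stroke="#0000ff"/>
  <polygon points="148.176,129.163 122.583,140.360 111.386,114.767 136.979,103.570" fill="none" stroke="#0000ff"/>
  <polyline points="46.161,44.686 44.140,55.336 47.425,62.643 56.014,66.608 69.908,67.231" fill="none" stroke="#0000ff"/>
  <polygon points="9.153,51.205 78.543,51.205 78.543,102.497 9.153,102.497" fill="none" stroke="#0000ff"/>
  <polyline points="54.642,168.127 70.715,144.708 82.198,98.458 90.618,48.703 97.501,14.769" fill="none" stroke="#0000ff"/>
  <polygon points="35.699,82.846 73.387,82.846 73.387,135.923 35.699,135.923" fill="none" stroke="#0000ff"/>
  <polygon points="170.362,55.143 168.753,51.259 164.869,49.650 160.985,51.259 159.376,55.143 160.985,59.027 164.869,60.636 168.753,59.027" fill="none" stroke="#0000ff"/>
</svg>

Each laser-on run becomes one SVG element. Flip Y back into SVG space with y_svg = 180.413 − y_machine. Every run uses S159, so all elements get stroke `#0000ff` (engrave).

Run 1: The run is open, so emit a `<polyline>` with points (Y-flipped): 74.199,138.385 81.091,90.737 99.594,163.682 122.957,16.989.

Run 2: The run returns to its start, so emit a `<polygon>` with points (Y-flipped): 91.281,8.367 155.366,8.367 155.366,28.819 91.281,28.819.

Run 3: The run returns to its start, so emit a `<polygon>` with points (Y-flipped): 148.176,129.163 122.583,140.360 111.386,114.767 136.979,103.570.

Run 4: The run is open, so emit a `<polyline>` with points (Y-flipped): 46.161,44.686 44.140,55.336 47.425,62.643 56.014,66.608 69.908,67.231.

Run 5: The run returns to its start, so emit a `<polygon>` with points (Y-flipped): 9.153,51.205 78.543,51.205 78.543,102.497 9.153,102.497.

Run 6: The run is open, so emit a `<polyline>` with points (Y-flipped): 54.642,168.127 70.715,144.708 82.198,98.458 90.618,48.703 97.501,14.769.

Run 7: The run returns to its start, so emit a `<polygon>` with points (Y-flipped): 35.699,82.846 73.387,82.846 73.387,135.923 35.699,135.923.

Run 8: The run returns to its start, so emit a `<polygon>` with points (Y-flipped): 170.362,55.143 168.753,51.259 164.869,49.650 160.985,51.259 159.376,55.143 160.985,59.027 164.869,60.636 168.753,59.027.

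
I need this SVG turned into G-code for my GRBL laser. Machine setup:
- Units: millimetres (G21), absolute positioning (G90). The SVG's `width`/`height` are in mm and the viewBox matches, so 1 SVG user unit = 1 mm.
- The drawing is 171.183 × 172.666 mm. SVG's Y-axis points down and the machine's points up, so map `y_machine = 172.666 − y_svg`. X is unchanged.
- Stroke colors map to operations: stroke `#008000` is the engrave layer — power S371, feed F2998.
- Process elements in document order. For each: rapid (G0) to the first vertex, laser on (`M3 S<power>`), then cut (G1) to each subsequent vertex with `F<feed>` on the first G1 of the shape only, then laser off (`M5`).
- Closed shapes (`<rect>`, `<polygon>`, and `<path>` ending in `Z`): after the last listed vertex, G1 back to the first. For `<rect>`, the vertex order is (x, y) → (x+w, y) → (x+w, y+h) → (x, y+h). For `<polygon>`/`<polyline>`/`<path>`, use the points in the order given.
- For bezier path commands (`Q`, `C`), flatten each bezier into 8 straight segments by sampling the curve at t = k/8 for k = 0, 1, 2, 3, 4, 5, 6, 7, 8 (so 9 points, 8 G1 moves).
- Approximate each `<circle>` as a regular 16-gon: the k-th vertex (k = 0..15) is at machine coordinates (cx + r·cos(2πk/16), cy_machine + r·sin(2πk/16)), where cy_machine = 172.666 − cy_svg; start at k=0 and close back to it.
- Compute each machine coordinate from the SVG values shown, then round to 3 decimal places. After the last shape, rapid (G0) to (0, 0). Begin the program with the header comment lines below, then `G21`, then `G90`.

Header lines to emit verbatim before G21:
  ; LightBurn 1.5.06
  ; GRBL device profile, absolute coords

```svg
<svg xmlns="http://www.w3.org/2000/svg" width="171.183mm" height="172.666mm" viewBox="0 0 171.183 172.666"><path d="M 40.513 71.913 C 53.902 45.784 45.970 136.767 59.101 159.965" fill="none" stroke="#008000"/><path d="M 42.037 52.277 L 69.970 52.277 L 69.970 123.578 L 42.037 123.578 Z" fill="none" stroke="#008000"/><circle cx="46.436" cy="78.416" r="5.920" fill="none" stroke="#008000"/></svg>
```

; LightBurn 1.5.06
; GRBL device profile, absolute coords
G21
G90
G0 X40.513 Y100.753
M3 S371
G1 X44.617 Y105.423 F2998
G1 X47.219 Y101.280
G1 X48.816 Y90.492
G1 X49.904 Y75.225
G1 X50.979 Y57.645
G1 X52.540 Y39.920
G1 X55.081 Y24.217
G1 X59.101 Y12.701
M5
G0 X42.037 Y120.389
M3 S371
G1 X69.970 Y120.389 F2998
G1 X69.970 Y49.088
G1 X42.037 Y49.088
G1 X42.037 Y120.389
M5
G0 X52.356 Y94.250
M3 S371
G1 X51.905 Y96.515 F2998
G1 X50.622 Y98.436
G1 X48.701 Y99.719
G1 X46.436 Y100.170
G1 X44.171 Y99.719
G1 X42.250 Y98.436
G1 X40.967 Y96.515
G1 X40.516 Y94.250
G1 X40.967 Y91.985
G1 X42.250 Y90.064
G1 X44.171 Y88.781
G1 X46.436 Y88.330
G1 X48.701 Y88.781
G1 X50.622 Y90.064
G1 X51.905 Y91.985
G1 X52.356 Y94.250
M5
G0 X0.000 Y0.000

1 u = 1 mm; y_m = 172.666 − y.

[1] `<path>` cubic bezier, #008000→engrave S371 F2998: (40.513,100.753) → (44.617,105.423) → (47.219,101.280) → (48.816,90.492) → (49.904,75.225) → (50.979,57.645) → (52.540,39.920) → (55.081,24.217) → (59.101,12.701)

[2] `<path>` rectangle, #008000→engrave S371 F2998: (42.037,120.389) → (69.970,120.389) → (69.970,49.088) → (42.037,49.088) → (42.037,120.389) (closed)

[3] `<circle>` circle, #008000→engrave S371 F2998: (52.356,94.250) → (51.905,96.515) → (50.622,98.436) → (48.701,99.719) → (46.436,100.170) → (44.171,99.719) → (42.250,98.436) → (40.967,96.515) → (40.516,94.250) → (40.967,91.985) → (42.250,90.064) → (44.171,88.781) → (46.436,88.330) → (48.701,88.781) → (50.622,90.064) → (51.905,91.985) → (52.356,94.250) (closed)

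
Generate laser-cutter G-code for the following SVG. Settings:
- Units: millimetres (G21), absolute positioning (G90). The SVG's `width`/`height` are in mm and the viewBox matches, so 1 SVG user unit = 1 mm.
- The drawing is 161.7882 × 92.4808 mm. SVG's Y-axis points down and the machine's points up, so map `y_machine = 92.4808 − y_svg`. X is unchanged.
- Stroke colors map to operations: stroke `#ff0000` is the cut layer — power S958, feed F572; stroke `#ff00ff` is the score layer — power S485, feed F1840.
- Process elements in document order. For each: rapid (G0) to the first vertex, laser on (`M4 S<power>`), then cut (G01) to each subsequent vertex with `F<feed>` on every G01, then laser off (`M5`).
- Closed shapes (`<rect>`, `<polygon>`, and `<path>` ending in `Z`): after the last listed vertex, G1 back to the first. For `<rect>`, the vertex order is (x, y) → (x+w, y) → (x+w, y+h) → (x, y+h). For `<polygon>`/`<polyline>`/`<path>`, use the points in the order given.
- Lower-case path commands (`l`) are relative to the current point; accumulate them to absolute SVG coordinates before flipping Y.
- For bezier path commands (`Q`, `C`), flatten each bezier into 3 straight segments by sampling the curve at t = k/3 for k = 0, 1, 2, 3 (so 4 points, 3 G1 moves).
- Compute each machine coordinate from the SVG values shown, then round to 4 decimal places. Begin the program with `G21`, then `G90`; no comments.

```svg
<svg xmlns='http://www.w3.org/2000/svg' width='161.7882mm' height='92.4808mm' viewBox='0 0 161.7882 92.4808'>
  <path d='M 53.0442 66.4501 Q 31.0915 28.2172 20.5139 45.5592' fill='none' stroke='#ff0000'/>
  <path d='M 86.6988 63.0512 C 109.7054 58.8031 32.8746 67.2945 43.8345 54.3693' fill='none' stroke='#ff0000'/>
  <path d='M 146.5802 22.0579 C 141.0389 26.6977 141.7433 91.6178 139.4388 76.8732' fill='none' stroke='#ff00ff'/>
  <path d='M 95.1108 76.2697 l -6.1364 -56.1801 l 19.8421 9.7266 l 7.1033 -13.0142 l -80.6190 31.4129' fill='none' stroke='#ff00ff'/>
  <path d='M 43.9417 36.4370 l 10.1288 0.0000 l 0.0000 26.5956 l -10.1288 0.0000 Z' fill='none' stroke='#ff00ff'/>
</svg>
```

Since the viewBox matches the mm dimensions, user units are millimetres directly. The only transform is the Y-flip y_m = 92.4808 − y_svg.

Shape 1 is a quadratic bezier drawn with `<path>`. Its stroke #ff0000 means cut at S958, F572. After flipping Y the toolpath is (53.0442,26.0307) → (39.6730,45.3443) → (28.8295,52.3079) → (20.5139,46.9216).

Shape 2 is a cubic bezier drawn with `<path>`. Its stroke #ff0000 means cut at S958, F572. After flipping Y the toolpath is (86.6988,29.4296) → (83.3755,30.6962) → (55.1890,31.0601) → (43.8345,38.1115).

Shape 3 is a cubic bezier drawn with `<path>`. Its stroke #ff00ff means score at S485, F1840. After flipping Y the toolpath is (146.5802,70.4229) → (142.7780,50.8728) → (141.0831,22.2348) → (139.4388,15.6076).

Shape 4 is a open polyline drawn with `<path>`. Its stroke #ff00ff means score at S485, F1840. After flipping Y the toolpath is (95.1108,16.2111) → (88.9744,72.3912) → (108.8165,62.6646) → (115.9198,75.6788) → (35.3008,44.2659).

Shape 5 is a rectangle drawn with `<path>`. Its stroke #ff00ff means score at S485, F1840. After flipping Y the toolpath is (43.9417,56.0438) → (54.0705,56.0438) → (54.0705,29.4482) → (43.9417,29.4482) → (43.9417,56.0438), returning to the start.

G21
G90
G0 X53.0442 Y26.0307
M4 S958
G01 X39.6730 Y45.3443 F572
G01 X28.8295 Y52.3079 F572
G01 X20.5139 Y46.9216 F572
M5
G0 X86.6988 Y29.4296
M4 S958
G01 X83.3755 Y30.6962 F572
G01 X55.1890 Y31.0601 F572
G01 X43.8345 Y38.1115 F572
M5
G0 X146.5802 Y70.4229
M4 S485
G01 X142.7780 Y50.8728 F1840
G01 X141.0831 Y22.2348 F1840
G01 X139.4388 Y15.6076 F1840
M5
G0 X95.1108 Y16.2111
M4 S485
G01 X88.9744 Y72.3912 F1840
G01 X108.8165 Y62.6646 F1840
G01 X115.9198 Y75.6788 F1840
G01 X35.3008 Y44.2659 F1840
M5
G0 X43.9417 Y56.0438
M4 S485
G01 X54.0705 Y56.0438 F1840
G01 X54.0705 Y29.4482 F1840
G01 X43.9417 Y29.4482 F1840
G01 X43.9417 Y56.0438 F1840
M5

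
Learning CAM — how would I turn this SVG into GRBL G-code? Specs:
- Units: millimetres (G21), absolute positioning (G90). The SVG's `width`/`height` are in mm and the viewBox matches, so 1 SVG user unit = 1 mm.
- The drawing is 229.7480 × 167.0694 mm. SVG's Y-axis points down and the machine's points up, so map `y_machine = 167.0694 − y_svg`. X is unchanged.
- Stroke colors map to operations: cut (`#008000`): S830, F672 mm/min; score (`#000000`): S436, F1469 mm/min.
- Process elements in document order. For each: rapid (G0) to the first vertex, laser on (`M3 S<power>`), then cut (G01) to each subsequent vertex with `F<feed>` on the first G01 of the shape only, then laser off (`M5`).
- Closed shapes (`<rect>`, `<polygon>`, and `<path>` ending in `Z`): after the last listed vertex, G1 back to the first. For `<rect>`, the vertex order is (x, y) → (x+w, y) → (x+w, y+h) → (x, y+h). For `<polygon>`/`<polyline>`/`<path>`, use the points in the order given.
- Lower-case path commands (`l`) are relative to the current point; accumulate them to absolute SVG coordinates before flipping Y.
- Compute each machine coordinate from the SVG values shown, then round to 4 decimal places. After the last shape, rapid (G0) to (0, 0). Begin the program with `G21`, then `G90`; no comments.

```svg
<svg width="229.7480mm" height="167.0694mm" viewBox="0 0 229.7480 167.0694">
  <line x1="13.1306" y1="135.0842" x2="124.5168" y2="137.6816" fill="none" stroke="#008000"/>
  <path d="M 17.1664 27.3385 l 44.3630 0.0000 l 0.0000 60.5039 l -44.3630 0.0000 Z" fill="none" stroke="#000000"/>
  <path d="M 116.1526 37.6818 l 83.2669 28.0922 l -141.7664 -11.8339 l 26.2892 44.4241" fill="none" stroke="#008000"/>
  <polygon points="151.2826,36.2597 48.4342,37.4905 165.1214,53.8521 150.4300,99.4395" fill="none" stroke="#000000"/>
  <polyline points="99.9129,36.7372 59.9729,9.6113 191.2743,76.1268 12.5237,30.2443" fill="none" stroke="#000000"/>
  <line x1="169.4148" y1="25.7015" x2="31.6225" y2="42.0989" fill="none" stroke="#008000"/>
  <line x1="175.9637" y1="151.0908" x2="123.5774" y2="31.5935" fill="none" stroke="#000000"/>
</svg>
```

1 u = 1 mm; y_m = 167.0694 − y.

[1] `<line>` line segment, #008000→cut S830 F672: (13.1306,31.9852) → (124.5168,29.3878)

[2] `<path>` rectangle, #000000→score S436 F1469: (17.1664,139.7309) → (61.5294,139.7309) → (61.5294,79.2270) → (17.1664,79.2270) → (17.1664,139.7309) (closed)

[3] `<path>` open polyline, #008000→cut S830 F672: (116.1526,129.3876) → (199.4195,101.2954) → (57.6531,113.1293) → (83.9423,68.7052)

[4] `<polygon>` closed polygon, #000000→score S436 F1469: (151.2826,130.8097) → (48.4342,129.5789) → (165.1214,113.2173) → (150.4300,67.6299) → (151.2826,130.8097) (closed)

[5] `<polyline>` open polyline, #000000→score S436 F1469: (99.9129,130.3322) → (59.9729,157.4581) → (191.2743,90.9426) → (12.5237,136.8251)

[6] `<line>` line segment, #008000→cut S830 F672: (169.4148,141.3679) → (31.6225,124.9705)

[7] `<line>` line segment, #000000→score S436 F1469: (175.9637,15.9786) → (123.5774,135.4759)

G21
G90
G0 X13.1306 Y31.9852
M3 S830
G01 X124.5168 Y29.3878 F672
M5
G0 X17.1664 Y139.7309
M3 S436
G01 X61.5294 Y139.7309 F1469
G01 X61.5294 Y79.2270
G01 X17.1664 Y79.2270
G01 X17.1664 Y139.7309
M5
G0 X116.1526 Y129.3876
M3 S830
G01 X199.4195 Y101.2954 F672
G01 X57.6531 Y113.1293
G01 X83.9423 Y68.7052
M5
G0 X151.2826 Y130.8097
M3 S436
G01 X48.4342 Y129.5789 F1469
G01 X165.1214 Y113.2173
G01 X150.4300 Y67.6299
G01 X151.2826 Y130.8097
M5
G0 X99.9129 Y130.3322
M3 S436
G01 X59.9729 Y157.4581 F1469
G01 X191.2743 Y90.9426
G01 X12.5237 Y136.8251
M5
G0 X169.4148 Y141.3679
M3 S830
G01 X31.6225 Y124.9705 F672
M5
G0 X175.9637 Y15.9786
M3 S436
G01 X123.5774 Y135.4759 F1469
M5
G0 X0.0000 Y0.0000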